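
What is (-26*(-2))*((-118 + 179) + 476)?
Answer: 27924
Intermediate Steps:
(-26*(-2))*((-118 + 179) + 476) = 52*(61 + 476) = 52*537 = 27924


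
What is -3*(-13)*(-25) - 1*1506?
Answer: -2481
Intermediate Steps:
-3*(-13)*(-25) - 1*1506 = 39*(-25) - 1506 = -975 - 1506 = -2481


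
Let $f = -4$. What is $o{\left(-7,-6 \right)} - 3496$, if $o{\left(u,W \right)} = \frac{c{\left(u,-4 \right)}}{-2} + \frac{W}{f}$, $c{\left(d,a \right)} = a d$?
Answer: $- \frac{7017}{2} \approx -3508.5$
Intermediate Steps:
$o{\left(u,W \right)} = 2 u - \frac{W}{4}$ ($o{\left(u,W \right)} = \frac{\left(-4\right) u}{-2} + \frac{W}{-4} = - 4 u \left(- \frac{1}{2}\right) + W \left(- \frac{1}{4}\right) = 2 u - \frac{W}{4}$)
$o{\left(-7,-6 \right)} - 3496 = \left(2 \left(-7\right) - - \frac{3}{2}\right) - 3496 = \left(-14 + \frac{3}{2}\right) - 3496 = - \frac{25}{2} - 3496 = - \frac{7017}{2}$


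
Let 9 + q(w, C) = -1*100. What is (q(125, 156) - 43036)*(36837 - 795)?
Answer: -1555032090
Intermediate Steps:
q(w, C) = -109 (q(w, C) = -9 - 1*100 = -9 - 100 = -109)
(q(125, 156) - 43036)*(36837 - 795) = (-109 - 43036)*(36837 - 795) = -43145*36042 = -1555032090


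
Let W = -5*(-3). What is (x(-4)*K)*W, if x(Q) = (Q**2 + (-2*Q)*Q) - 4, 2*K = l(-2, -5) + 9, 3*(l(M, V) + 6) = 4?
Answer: -650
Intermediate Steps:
l(M, V) = -14/3 (l(M, V) = -6 + (1/3)*4 = -6 + 4/3 = -14/3)
K = 13/6 (K = (-14/3 + 9)/2 = (1/2)*(13/3) = 13/6 ≈ 2.1667)
x(Q) = -4 - Q**2 (x(Q) = (Q**2 - 2*Q**2) - 4 = -Q**2 - 4 = -4 - Q**2)
W = 15
(x(-4)*K)*W = ((-4 - 1*(-4)**2)*(13/6))*15 = ((-4 - 1*16)*(13/6))*15 = ((-4 - 16)*(13/6))*15 = -20*13/6*15 = -130/3*15 = -650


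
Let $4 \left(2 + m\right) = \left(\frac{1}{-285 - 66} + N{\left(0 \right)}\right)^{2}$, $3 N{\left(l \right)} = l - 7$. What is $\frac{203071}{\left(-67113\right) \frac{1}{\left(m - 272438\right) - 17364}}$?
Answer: $\frac{7250441806501784}{8268388713} \approx 8.7689 \cdot 10^{5}$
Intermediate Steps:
$N{\left(l \right)} = - \frac{7}{3} + \frac{l}{3}$ ($N{\left(l \right)} = \frac{l - 7}{3} = \frac{-7 + l}{3} = - \frac{7}{3} + \frac{l}{3}$)
$m = - \frac{78302}{123201}$ ($m = -2 + \frac{\left(\frac{1}{-285 - 66} + \left(- \frac{7}{3} + \frac{1}{3} \cdot 0\right)\right)^{2}}{4} = -2 + \frac{\left(\frac{1}{-351} + \left(- \frac{7}{3} + 0\right)\right)^{2}}{4} = -2 + \frac{\left(- \frac{1}{351} - \frac{7}{3}\right)^{2}}{4} = -2 + \frac{\left(- \frac{820}{351}\right)^{2}}{4} = -2 + \frac{1}{4} \cdot \frac{672400}{123201} = -2 + \frac{168100}{123201} = - \frac{78302}{123201} \approx -0.63556$)
$\frac{203071}{\left(-67113\right) \frac{1}{\left(m - 272438\right) - 17364}} = \frac{203071}{\left(-67113\right) \frac{1}{\left(- \frac{78302}{123201} - 272438\right) - 17364}} = \frac{203071}{\left(-67113\right) \frac{1}{- \frac{33564712340}{123201} - 17364}} = \frac{203071}{\left(-67113\right) \frac{1}{- \frac{35703974504}{123201}}} = \frac{203071}{\left(-67113\right) \left(- \frac{123201}{35703974504}\right)} = \frac{203071}{\frac{8268388713}{35703974504}} = 203071 \cdot \frac{35703974504}{8268388713} = \frac{7250441806501784}{8268388713}$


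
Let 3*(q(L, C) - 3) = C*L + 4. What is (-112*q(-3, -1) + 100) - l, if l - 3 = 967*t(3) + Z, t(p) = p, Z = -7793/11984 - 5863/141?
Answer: -5676021587/1689744 ≈ -3359.1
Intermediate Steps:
Z = -71361005/1689744 (Z = -7793*1/11984 - 5863*1/141 = -7793/11984 - 5863/141 = -71361005/1689744 ≈ -42.232)
q(L, C) = 13/3 + C*L/3 (q(L, C) = 3 + (C*L + 4)/3 = 3 + (4 + C*L)/3 = 3 + (4/3 + C*L/3) = 13/3 + C*L/3)
l = 4835655571/1689744 (l = 3 + (967*3 - 71361005/1689744) = 3 + (2901 - 71361005/1689744) = 3 + 4830586339/1689744 = 4835655571/1689744 ≈ 2861.8)
(-112*q(-3, -1) + 100) - l = (-112*(13/3 + (⅓)*(-1)*(-3)) + 100) - 1*4835655571/1689744 = (-112*(13/3 + 1) + 100) - 4835655571/1689744 = (-112*16/3 + 100) - 4835655571/1689744 = (-1792/3 + 100) - 4835655571/1689744 = -1492/3 - 4835655571/1689744 = -5676021587/1689744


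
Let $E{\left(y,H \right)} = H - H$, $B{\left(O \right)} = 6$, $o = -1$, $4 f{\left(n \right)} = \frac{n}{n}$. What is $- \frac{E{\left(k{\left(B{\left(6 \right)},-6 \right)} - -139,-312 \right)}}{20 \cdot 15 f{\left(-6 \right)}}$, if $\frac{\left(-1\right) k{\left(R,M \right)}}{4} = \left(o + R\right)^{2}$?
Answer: $0$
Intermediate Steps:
$f{\left(n \right)} = \frac{1}{4}$ ($f{\left(n \right)} = \frac{n \frac{1}{n}}{4} = \frac{1}{4} \cdot 1 = \frac{1}{4}$)
$k{\left(R,M \right)} = - 4 \left(-1 + R\right)^{2}$
$E{\left(y,H \right)} = 0$
$- \frac{E{\left(k{\left(B{\left(6 \right)},-6 \right)} - -139,-312 \right)}}{20 \cdot 15 f{\left(-6 \right)}} = - \frac{0}{20 \cdot 15 \cdot \frac{1}{4}} = - \frac{0}{300 \cdot \frac{1}{4}} = - \frac{0}{75} = \left(-1\right) 0 = 0$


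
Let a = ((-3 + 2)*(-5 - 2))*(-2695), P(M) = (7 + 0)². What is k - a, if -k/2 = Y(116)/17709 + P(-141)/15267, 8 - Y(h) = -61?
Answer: 242876184227/12874443 ≈ 18865.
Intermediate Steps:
Y(h) = 69 (Y(h) = 8 - 1*(-61) = 8 + 61 = 69)
P(M) = 49 (P(M) = 7² = 49)
a = -18865 (a = -1*(-7)*(-2695) = 7*(-2695) = -18865)
k = -182968/12874443 (k = -2*(69/17709 + 49/15267) = -2*(69*(1/17709) + 49*(1/15267)) = -2*(23/5903 + 7/2181) = -2*91484/12874443 = -182968/12874443 ≈ -0.014212)
k - a = -182968/12874443 - 1*(-18865) = -182968/12874443 + 18865 = 242876184227/12874443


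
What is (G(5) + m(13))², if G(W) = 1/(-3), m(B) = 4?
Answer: 121/9 ≈ 13.444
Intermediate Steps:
G(W) = -⅓
(G(5) + m(13))² = (-⅓ + 4)² = (11/3)² = 121/9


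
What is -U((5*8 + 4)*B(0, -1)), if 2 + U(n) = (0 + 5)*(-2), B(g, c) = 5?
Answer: 12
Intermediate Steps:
U(n) = -12 (U(n) = -2 + (0 + 5)*(-2) = -2 + 5*(-2) = -2 - 10 = -12)
-U((5*8 + 4)*B(0, -1)) = -1*(-12) = 12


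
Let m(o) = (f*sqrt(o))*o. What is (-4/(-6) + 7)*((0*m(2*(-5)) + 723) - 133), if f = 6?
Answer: 13570/3 ≈ 4523.3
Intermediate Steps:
m(o) = 6*o**(3/2) (m(o) = (6*sqrt(o))*o = 6*o**(3/2))
(-4/(-6) + 7)*((0*m(2*(-5)) + 723) - 133) = (-4/(-6) + 7)*((0*(6*(2*(-5))**(3/2)) + 723) - 133) = (-4*(-1/6) + 7)*((0*(6*(-10)**(3/2)) + 723) - 133) = (2/3 + 7)*((0*(6*(-10*I*sqrt(10))) + 723) - 133) = 23*((0*(-60*I*sqrt(10)) + 723) - 133)/3 = 23*((0 + 723) - 133)/3 = 23*(723 - 133)/3 = (23/3)*590 = 13570/3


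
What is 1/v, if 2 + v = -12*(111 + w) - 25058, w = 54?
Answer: -1/27040 ≈ -3.6982e-5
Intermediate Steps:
v = -27040 (v = -2 + (-12*(111 + 54) - 25058) = -2 + (-12*165 - 25058) = -2 + (-1980 - 25058) = -2 - 27038 = -27040)
1/v = 1/(-27040) = -1/27040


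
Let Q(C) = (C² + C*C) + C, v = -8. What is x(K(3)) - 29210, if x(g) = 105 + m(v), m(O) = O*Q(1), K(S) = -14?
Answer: -29129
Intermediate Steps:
Q(C) = C + 2*C² (Q(C) = (C² + C²) + C = 2*C² + C = C + 2*C²)
m(O) = 3*O (m(O) = O*(1*(1 + 2*1)) = O*(1*(1 + 2)) = O*(1*3) = O*3 = 3*O)
x(g) = 81 (x(g) = 105 + 3*(-8) = 105 - 24 = 81)
x(K(3)) - 29210 = 81 - 29210 = -29129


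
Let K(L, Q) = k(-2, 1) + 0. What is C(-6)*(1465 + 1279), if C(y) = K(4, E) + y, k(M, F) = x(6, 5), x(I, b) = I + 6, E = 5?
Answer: 16464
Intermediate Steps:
x(I, b) = 6 + I
k(M, F) = 12 (k(M, F) = 6 + 6 = 12)
K(L, Q) = 12 (K(L, Q) = 12 + 0 = 12)
C(y) = 12 + y
C(-6)*(1465 + 1279) = (12 - 6)*(1465 + 1279) = 6*2744 = 16464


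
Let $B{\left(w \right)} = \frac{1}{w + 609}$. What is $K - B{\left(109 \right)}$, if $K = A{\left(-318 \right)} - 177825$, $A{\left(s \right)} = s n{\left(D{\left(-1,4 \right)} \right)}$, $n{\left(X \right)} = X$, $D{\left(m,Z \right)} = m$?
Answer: $- \frac{127450027}{718} \approx -1.7751 \cdot 10^{5}$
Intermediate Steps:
$B{\left(w \right)} = \frac{1}{609 + w}$
$A{\left(s \right)} = - s$ ($A{\left(s \right)} = s \left(-1\right) = - s$)
$K = -177507$ ($K = \left(-1\right) \left(-318\right) - 177825 = 318 - 177825 = -177507$)
$K - B{\left(109 \right)} = -177507 - \frac{1}{609 + 109} = -177507 - \frac{1}{718} = - \frac{127450027}{718}$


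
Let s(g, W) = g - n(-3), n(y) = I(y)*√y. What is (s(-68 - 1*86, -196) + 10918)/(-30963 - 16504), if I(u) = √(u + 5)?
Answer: -10764/47467 + I*√6/47467 ≈ -0.22677 + 5.1604e-5*I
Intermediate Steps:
I(u) = √(5 + u)
n(y) = √y*√(5 + y) (n(y) = √(5 + y)*√y = √y*√(5 + y))
s(g, W) = g - I*√6 (s(g, W) = g - √(-3)*√(5 - 3) = g - I*√3*√2 = g - I*√6)
(s(-68 - 1*86, -196) + 10918)/(-30963 - 16504) = (((-68 - 1*86) - I*√6) + 10918)/(-30963 - 16504) = (((-68 - 86) - I*√6) + 10918)/(-47467) = ((-154 - I*√6) + 10918)*(-1/47467) = (10764 - I*√6)*(-1/47467) = -10764/47467 + I*√6/47467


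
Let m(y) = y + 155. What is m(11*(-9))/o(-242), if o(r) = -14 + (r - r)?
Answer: -4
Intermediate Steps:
o(r) = -14 (o(r) = -14 + 0 = -14)
m(y) = 155 + y
m(11*(-9))/o(-242) = (155 + 11*(-9))/(-14) = (155 - 99)*(-1/14) = 56*(-1/14) = -4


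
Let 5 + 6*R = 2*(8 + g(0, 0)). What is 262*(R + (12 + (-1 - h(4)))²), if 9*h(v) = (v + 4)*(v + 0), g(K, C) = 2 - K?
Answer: 1229173/81 ≈ 15175.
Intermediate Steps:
h(v) = v*(4 + v)/9 (h(v) = ((v + 4)*(v + 0))/9 = ((4 + v)*v)/9 = (v*(4 + v))/9 = v*(4 + v)/9)
R = 5/2 (R = -⅚ + (2*(8 + (2 - 1*0)))/6 = -⅚ + (2*(8 + (2 + 0)))/6 = -⅚ + (2*(8 + 2))/6 = -⅚ + (2*10)/6 = -⅚ + (⅙)*20 = -⅚ + 10/3 = 5/2 ≈ 2.5000)
262*(R + (12 + (-1 - h(4)))²) = 262*(5/2 + (12 + (-1 - 4*(4 + 4)/9))²) = 262*(5/2 + (12 + (-1 - 4*8/9))²) = 262*(5/2 + (12 + (-1 - 1*32/9))²) = 262*(5/2 + (12 + (-1 - 32/9))²) = 262*(5/2 + (12 - 41/9)²) = 262*(5/2 + (67/9)²) = 262*(5/2 + 4489/81) = 262*(9383/162) = 1229173/81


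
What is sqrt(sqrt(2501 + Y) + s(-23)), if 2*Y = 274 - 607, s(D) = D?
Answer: sqrt(-92 + 2*sqrt(9338))/2 ≈ 5.0316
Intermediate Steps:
Y = -333/2 (Y = (274 - 607)/2 = (1/2)*(-333) = -333/2 ≈ -166.50)
sqrt(sqrt(2501 + Y) + s(-23)) = sqrt(sqrt(2501 - 333/2) - 23) = sqrt(sqrt(4669/2) - 23) = sqrt(sqrt(9338)/2 - 23) = sqrt(-23 + sqrt(9338)/2)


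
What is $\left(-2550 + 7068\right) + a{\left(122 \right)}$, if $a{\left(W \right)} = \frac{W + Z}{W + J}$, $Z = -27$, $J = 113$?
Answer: $\frac{212365}{47} \approx 4518.4$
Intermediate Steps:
$a{\left(W \right)} = \frac{-27 + W}{113 + W}$ ($a{\left(W \right)} = \frac{W - 27}{W + 113} = \frac{-27 + W}{113 + W}$)
$\left(-2550 + 7068\right) + a{\left(122 \right)} = \left(-2550 + 7068\right) + \frac{-27 + 122}{113 + 122} = 4518 + \frac{1}{235} \cdot 95 = 4518 + \frac{19}{47} = \frac{212365}{47}$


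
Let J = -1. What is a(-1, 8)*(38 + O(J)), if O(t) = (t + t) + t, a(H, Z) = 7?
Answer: 245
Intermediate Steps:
O(t) = 3*t (O(t) = 2*t + t = 3*t)
a(-1, 8)*(38 + O(J)) = 7*(38 + 3*(-1)) = 7*(38 - 3) = 7*35 = 245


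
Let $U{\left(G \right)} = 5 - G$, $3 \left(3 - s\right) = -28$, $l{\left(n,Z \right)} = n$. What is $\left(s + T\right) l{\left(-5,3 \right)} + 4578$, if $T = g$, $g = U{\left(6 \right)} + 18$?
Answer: $\frac{13294}{3} \approx 4431.3$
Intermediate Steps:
$s = \frac{37}{3}$ ($s = 3 - - \frac{28}{3} = 3 + \frac{28}{3} = \frac{37}{3} \approx 12.333$)
$g = 17$ ($g = \left(5 - 6\right) + 18 = -1 + 18 = 17$)
$T = 17$
$\left(s + T\right) l{\left(-5,3 \right)} + 4578 = \left(\frac{37}{3} + 17\right) \left(-5\right) + 4578 = \frac{88}{3} \left(-5\right) + 4578 = - \frac{440}{3} + 4578 = \frac{13294}{3}$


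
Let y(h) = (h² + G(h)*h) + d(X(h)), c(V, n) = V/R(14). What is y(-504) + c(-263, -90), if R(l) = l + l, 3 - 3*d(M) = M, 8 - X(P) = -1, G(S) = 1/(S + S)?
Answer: 7112143/28 ≈ 2.5401e+5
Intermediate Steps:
G(S) = 1/(2*S)
X(P) = 9 (X(P) = 8 - 1*(-1) = 8 + 1 = 9)
d(M) = 1 - M/3
R(l) = 2*l
c(V, n) = V/28 (c(V, n) = V/((2*14)) = V/28)
y(h) = -3/2 + h² (y(h) = (h² + (1/(2*h))*h) + (1 - ⅓*9) = (h² + ½) + (1 - 3) = (½ + h²) - 2 = -3/2 + h²)
y(-504) + c(-263, -90) = (-3/2 + (-504)²) + (1/28)*(-263) = (-3/2 + 254016) - 263/28 = 508029/2 - 263/28 = 7112143/28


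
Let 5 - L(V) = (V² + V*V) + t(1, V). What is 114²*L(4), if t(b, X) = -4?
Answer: -298908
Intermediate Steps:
L(V) = 9 - 2*V² (L(V) = 5 - ((V² + V*V) - 4) = 5 - ((V² + V²) - 4) = 5 - (2*V² - 4) = 5 - (-4 + 2*V²) = 5 + (4 - 2*V²) = 9 - 2*V²)
114²*L(4) = 114²*(9 - 2*4²) = 12996*(9 - 2*16) = 12996*(9 - 32) = 12996*(-23) = -298908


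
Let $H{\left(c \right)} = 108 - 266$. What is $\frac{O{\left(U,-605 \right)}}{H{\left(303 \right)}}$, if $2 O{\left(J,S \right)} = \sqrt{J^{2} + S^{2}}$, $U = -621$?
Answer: $- \frac{\sqrt{751666}}{316} \approx -2.7436$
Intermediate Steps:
$H{\left(c \right)} = -158$
$O{\left(J,S \right)} = \frac{\sqrt{J^{2} + S^{2}}}{2}$
$\frac{O{\left(U,-605 \right)}}{H{\left(303 \right)}} = \frac{\frac{1}{2} \sqrt{\left(-621\right)^{2} + \left(-605\right)^{2}}}{-158} = \frac{\sqrt{385641 + 366025}}{2} \left(- \frac{1}{158}\right) = \frac{\sqrt{751666}}{2} \left(- \frac{1}{158}\right) = - \frac{\sqrt{751666}}{316}$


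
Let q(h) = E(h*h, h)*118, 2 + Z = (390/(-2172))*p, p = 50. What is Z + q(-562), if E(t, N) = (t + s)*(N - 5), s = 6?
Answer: -3824939080087/181 ≈ -2.1132e+10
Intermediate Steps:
E(t, N) = (-5 + N)*(6 + t) (E(t, N) = (t + 6)*(N - 5) = (6 + t)*(-5 + N) = (-5 + N)*(6 + t))
Z = -1987/181 (Z = -2 + (390/(-2172))*50 = -2 + (390*(-1/2172))*50 = -2 - 65/362*50 = -2 - 1625/181 = -1987/181 ≈ -10.978)
q(h) = -3540 - 590*h² + 118*h³ + 708*h (q(h) = (-30 - 5*h*h + 6*h + h*(h*h))*118 = (-30 - 5*h² + 6*h + h*h²)*118 = (-30 - 5*h² + 6*h + h³)*118 = (-30 + h³ - 5*h² + 6*h)*118 = -3540 - 590*h² + 118*h³ + 708*h)
Z + q(-562) = -1987/181 + (-3540 - 590*(-562)² + 118*(-562)³ + 708*(-562)) = -1987/181 + (-3540 - 590*315844 + 118*(-177504328) - 397896) = -1987/181 + (-3540 - 186347960 - 20945510704 - 397896) = -1987/181 - 21132260100 = -3824939080087/181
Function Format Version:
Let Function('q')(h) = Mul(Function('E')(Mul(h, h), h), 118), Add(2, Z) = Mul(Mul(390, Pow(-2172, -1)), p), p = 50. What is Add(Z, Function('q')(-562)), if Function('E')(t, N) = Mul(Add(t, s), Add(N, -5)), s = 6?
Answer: Rational(-3824939080087, 181) ≈ -2.1132e+10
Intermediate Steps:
Function('E')(t, N) = Mul(Add(-5, N), Add(6, t)) (Function('E')(t, N) = Mul(Add(t, 6), Add(N, -5)) = Mul(Add(6, t), Add(-5, N)) = Mul(Add(-5, N), Add(6, t)))
Z = Rational(-1987, 181) (Z = Add(-2, Mul(Mul(390, Pow(-2172, -1)), 50)) = Add(-2, Mul(Mul(390, Rational(-1, 2172)), 50)) = Add(-2, Mul(Rational(-65, 362), 50)) = Add(-2, Rational(-1625, 181)) = Rational(-1987, 181) ≈ -10.978)
Function('q')(h) = Add(-3540, Mul(-590, Pow(h, 2)), Mul(118, Pow(h, 3)), Mul(708, h)) (Function('q')(h) = Mul(Add(-30, Mul(-5, Mul(h, h)), Mul(6, h), Mul(h, Mul(h, h))), 118) = Mul(Add(-30, Mul(-5, Pow(h, 2)), Mul(6, h), Mul(h, Pow(h, 2))), 118) = Mul(Add(-30, Mul(-5, Pow(h, 2)), Mul(6, h), Pow(h, 3)), 118) = Mul(Add(-30, Pow(h, 3), Mul(-5, Pow(h, 2)), Mul(6, h)), 118) = Add(-3540, Mul(-590, Pow(h, 2)), Mul(118, Pow(h, 3)), Mul(708, h)))
Add(Z, Function('q')(-562)) = Add(Rational(-1987, 181), Add(-3540, Mul(-590, Pow(-562, 2)), Mul(118, Pow(-562, 3)), Mul(708, -562))) = Add(Rational(-1987, 181), Add(-3540, Mul(-590, 315844), Mul(118, -177504328), -397896)) = Add(Rational(-1987, 181), Add(-3540, -186347960, -20945510704, -397896)) = Add(Rational(-1987, 181), -21132260100) = Rational(-3824939080087, 181)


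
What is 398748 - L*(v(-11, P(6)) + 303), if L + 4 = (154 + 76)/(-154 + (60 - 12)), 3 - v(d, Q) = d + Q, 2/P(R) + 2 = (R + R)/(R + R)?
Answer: 21237957/53 ≈ 4.0072e+5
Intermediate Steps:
P(R) = -2 (P(R) = 2/(-2 + (R + R)/(R + R)) = 2/(-2 + (2*R)/((2*R))) = 2/(-2 + (2*R)*(1/(2*R))) = 2/(-2 + 1) = 2/(-1) = 2*(-1) = -2)
v(d, Q) = 3 - Q - d (v(d, Q) = 3 - (d + Q) = 3 - (Q + d) = 3 + (-Q - d) = 3 - Q - d)
L = -327/53 (L = -4 + (154 + 76)/(-154 + (60 - 12)) = -4 + 230/(-154 + 48) = -4 + 230/(-106) = -4 + 230*(-1/106) = -4 - 115/53 = -327/53 ≈ -6.1698)
398748 - L*(v(-11, P(6)) + 303) = 398748 - (-327)*((3 - 1*(-2) - 1*(-11)) + 303)/53 = 398748 - (-327)*((3 + 2 + 11) + 303)/53 = 398748 - (-327)*(16 + 303)/53 = 398748 - (-327)*319/53 = 398748 - 1*(-104313/53) = 398748 + 104313/53 = 21237957/53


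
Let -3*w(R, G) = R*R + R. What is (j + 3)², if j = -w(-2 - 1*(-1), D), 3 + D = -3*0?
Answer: 9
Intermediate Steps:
D = -3 (D = -3 - 3*0 = -3 + 0 = -3)
w(R, G) = -R/3 - R²/3 (w(R, G) = -(R*R + R)/3 = -(R² + R)/3 = -(R + R²)/3 = -R/3 - R²/3)
j = 0 (j = -(-1)*(-2 - 1*(-1))*(1 + (-2 - 1*(-1)))/3 = -(-1)*(-2 + 1)*(1 + (-2 + 1))/3 = -(-1)*(-1)*(1 - 1)/3 = -(-1)*(-1)*0/3 = -1*0 = 0)
(j + 3)² = (0 + 3)² = 3² = 9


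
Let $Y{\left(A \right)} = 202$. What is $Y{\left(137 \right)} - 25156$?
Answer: $-24954$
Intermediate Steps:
$Y{\left(137 \right)} - 25156 = 202 - 25156 = -24954$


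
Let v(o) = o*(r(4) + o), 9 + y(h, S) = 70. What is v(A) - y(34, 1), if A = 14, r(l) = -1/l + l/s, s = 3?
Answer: 901/6 ≈ 150.17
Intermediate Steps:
r(l) = -1/l + l/3
y(h, S) = 61 (y(h, S) = -9 + 70 = 61)
v(o) = o*(13/12 + o) (v(o) = o*((-1/4 + (⅓)*4) + o) = o*((-1*¼ + 4/3) + o) = o*((-¼ + 4/3) + o) = o*(13/12 + o))
v(A) - y(34, 1) = (1/12)*14*(13 + 12*14) - 1*61 = (1/12)*14*(13 + 168) - 61 = (1/12)*14*181 - 61 = 1267/6 - 61 = 901/6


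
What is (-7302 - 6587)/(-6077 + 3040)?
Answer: 13889/3037 ≈ 4.5733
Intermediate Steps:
(-7302 - 6587)/(-6077 + 3040) = -13889/(-3037) = -13889*(-1/3037) = 13889/3037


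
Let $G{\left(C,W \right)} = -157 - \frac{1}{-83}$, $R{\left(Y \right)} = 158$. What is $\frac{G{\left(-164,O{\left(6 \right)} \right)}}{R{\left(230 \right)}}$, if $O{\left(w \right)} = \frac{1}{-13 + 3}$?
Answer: $- \frac{6515}{6557} \approx -0.99359$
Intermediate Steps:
$O{\left(w \right)} = - \frac{1}{10}$ ($O{\left(w \right)} = \frac{1}{-10} = - \frac{1}{10}$)
$G{\left(C,W \right)} = - \frac{13030}{83}$ ($G{\left(C,W \right)} = -157 - - \frac{1}{83} = -157 + \frac{1}{83} = - \frac{13030}{83}$)
$\frac{G{\left(-164,O{\left(6 \right)} \right)}}{R{\left(230 \right)}} = - \frac{13030}{83 \cdot 158} = \left(- \frac{13030}{83}\right) \frac{1}{158} = - \frac{6515}{6557}$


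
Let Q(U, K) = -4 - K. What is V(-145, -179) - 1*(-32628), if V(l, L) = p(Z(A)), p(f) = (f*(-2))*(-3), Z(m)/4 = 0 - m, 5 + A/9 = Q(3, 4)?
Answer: 35436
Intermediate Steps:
A = -117 (A = -45 + 9*(-4 - 1*4) = -45 + 9*(-4 - 4) = -45 + 9*(-8) = -45 - 72 = -117)
Z(m) = -4*m (Z(m) = 4*(0 - m) = 4*(-m) = -4*m)
p(f) = 6*f (p(f) = -2*f*(-3) = 6*f)
V(l, L) = 2808 (V(l, L) = 6*(-4*(-117)) = 6*468 = 2808)
V(-145, -179) - 1*(-32628) = 2808 - 1*(-32628) = 2808 + 32628 = 35436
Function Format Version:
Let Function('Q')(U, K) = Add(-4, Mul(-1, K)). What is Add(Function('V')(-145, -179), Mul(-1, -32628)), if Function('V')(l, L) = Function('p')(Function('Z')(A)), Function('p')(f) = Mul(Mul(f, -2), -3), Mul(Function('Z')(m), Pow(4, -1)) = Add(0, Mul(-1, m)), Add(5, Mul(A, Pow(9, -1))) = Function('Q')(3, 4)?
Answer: 35436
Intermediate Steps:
A = -117 (A = Add(-45, Mul(9, Add(-4, Mul(-1, 4)))) = Add(-45, Mul(9, Add(-4, -4))) = Add(-45, Mul(9, -8)) = Add(-45, -72) = -117)
Function('Z')(m) = Mul(-4, m) (Function('Z')(m) = Mul(4, Add(0, Mul(-1, m))) = Mul(4, Mul(-1, m)) = Mul(-4, m))
Function('p')(f) = Mul(6, f) (Function('p')(f) = Mul(Mul(-2, f), -3) = Mul(6, f))
Function('V')(l, L) = 2808 (Function('V')(l, L) = Mul(6, Mul(-4, -117)) = Mul(6, 468) = 2808)
Add(Function('V')(-145, -179), Mul(-1, -32628)) = Add(2808, Mul(-1, -32628)) = Add(2808, 32628) = 35436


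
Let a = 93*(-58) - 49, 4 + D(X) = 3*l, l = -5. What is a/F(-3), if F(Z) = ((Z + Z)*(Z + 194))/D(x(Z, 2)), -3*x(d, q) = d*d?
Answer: -103417/1146 ≈ -90.242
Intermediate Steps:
x(d, q) = -d²/3 (x(d, q) = -d*d/3 = -d²/3)
D(X) = -19 (D(X) = -4 + 3*(-5) = -4 - 15 = -19)
F(Z) = -2*Z*(194 + Z)/19 (F(Z) = ((Z + Z)*(Z + 194))/(-19) = ((2*Z)*(194 + Z))*(-1/19) = (2*Z*(194 + Z))*(-1/19) = -2*Z*(194 + Z)/19)
a = -5443 (a = -5394 - 49 = -5443)
a/F(-3) = -5443*19/(6*(194 - 3)) = -5443/((-2/19*(-3)*191)) = -5443/1146/19 = -5443*19/1146 = -103417/1146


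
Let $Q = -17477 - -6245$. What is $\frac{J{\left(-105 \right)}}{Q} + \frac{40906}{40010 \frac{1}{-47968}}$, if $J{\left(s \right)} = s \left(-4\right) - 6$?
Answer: $- \frac{612200310611}{12483120} \approx -49042.0$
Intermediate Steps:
$J{\left(s \right)} = -6 - 4 s$ ($J{\left(s \right)} = - 4 s - 6 = -6 - 4 s$)
$Q = -11232$ ($Q = -17477 + 6245 = -11232$)
$\frac{J{\left(-105 \right)}}{Q} + \frac{40906}{40010 \frac{1}{-47968}} = \frac{-6 - -420}{-11232} + \frac{40906}{40010 \frac{1}{-47968}} = \left(-6 + 420\right) \left(- \frac{1}{11232}\right) + \frac{40906}{40010 \left(- \frac{1}{47968}\right)} = 414 \left(- \frac{1}{11232}\right) + \frac{40906}{- \frac{20005}{23984}} = - \frac{23}{624} + 40906 \left(- \frac{23984}{20005}\right) = - \frac{23}{624} - \frac{981089504}{20005} = - \frac{612200310611}{12483120}$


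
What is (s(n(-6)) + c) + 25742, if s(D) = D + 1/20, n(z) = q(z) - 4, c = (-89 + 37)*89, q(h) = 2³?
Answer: 422361/20 ≈ 21118.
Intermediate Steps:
q(h) = 8
c = -4628 (c = -52*89 = -4628)
n(z) = 4 (n(z) = 8 - 4 = 4)
s(D) = 1/20 + D (s(D) = D + 1/20 = 1/20 + D)
(s(n(-6)) + c) + 25742 = ((1/20 + 4) - 4628) + 25742 = (81/20 - 4628) + 25742 = -92479/20 + 25742 = 422361/20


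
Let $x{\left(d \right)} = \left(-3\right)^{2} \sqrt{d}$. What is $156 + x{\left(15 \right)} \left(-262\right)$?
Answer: $156 - 2358 \sqrt{15} \approx -8976.5$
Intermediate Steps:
$x{\left(d \right)} = 9 \sqrt{d}$
$156 + x{\left(15 \right)} \left(-262\right) = 156 + 9 \sqrt{15} \left(-262\right) = 156 - 2358 \sqrt{15}$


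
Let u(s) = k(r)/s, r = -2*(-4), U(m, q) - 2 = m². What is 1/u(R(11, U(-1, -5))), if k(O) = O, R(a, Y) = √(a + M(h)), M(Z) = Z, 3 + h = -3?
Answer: √5/8 ≈ 0.27951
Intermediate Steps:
h = -6 (h = -3 - 3 = -6)
U(m, q) = 2 + m²
r = 8
R(a, Y) = √(-6 + a) (R(a, Y) = √(a - 6) = √(-6 + a))
u(s) = 8/s
1/u(R(11, U(-1, -5))) = 1/(8/(√(-6 + 11))) = 1/(8/(√5)) = 1/(8*(√5/5)) = 1/(8*√5/5) = √5/8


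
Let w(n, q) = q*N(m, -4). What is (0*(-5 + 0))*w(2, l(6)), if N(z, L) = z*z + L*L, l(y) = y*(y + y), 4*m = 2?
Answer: 0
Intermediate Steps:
m = 1/2 (m = (1/4)*2 = 1/2 ≈ 0.50000)
l(y) = 2*y**2 (l(y) = y*(2*y) = 2*y**2)
N(z, L) = L**2 + z**2 (N(z, L) = z**2 + L**2 = L**2 + z**2)
w(n, q) = 65*q/4 (w(n, q) = q*((-4)**2 + (1/2)**2) = q*(16 + 1/4) = q*(65/4) = 65*q/4)
(0*(-5 + 0))*w(2, l(6)) = (0*(-5 + 0))*(65*(2*6**2)/4) = (0*(-5))*(65*(2*36)/4) = 0*((65/4)*72) = 0*1170 = 0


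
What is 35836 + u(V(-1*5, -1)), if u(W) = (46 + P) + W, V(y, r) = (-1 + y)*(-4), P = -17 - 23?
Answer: 35866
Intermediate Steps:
P = -40
V(y, r) = 4 - 4*y
u(W) = 6 + W (u(W) = (46 - 40) + W = 6 + W)
35836 + u(V(-1*5, -1)) = 35836 + (6 + (4 - (-4)*5)) = 35836 + (6 + (4 - 4*(-5))) = 35836 + (6 + (4 + 20)) = 35836 + (6 + 24) = 35836 + 30 = 35866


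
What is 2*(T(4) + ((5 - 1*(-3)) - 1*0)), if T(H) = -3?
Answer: 10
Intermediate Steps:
2*(T(4) + ((5 - 1*(-3)) - 1*0)) = 2*(-3 + ((5 - 1*(-3)) - 1*0)) = 2*(-3 + ((5 + 3) + 0)) = 2*(-3 + (8 + 0)) = 2*(-3 + 8) = 2*5 = 10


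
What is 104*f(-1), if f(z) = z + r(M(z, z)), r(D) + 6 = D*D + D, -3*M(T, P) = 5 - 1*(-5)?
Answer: 728/9 ≈ 80.889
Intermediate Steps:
M(T, P) = -10/3 (M(T, P) = -(5 - 1*(-5))/3 = -(5 + 5)/3 = -⅓*10 = -10/3)
r(D) = -6 + D + D² (r(D) = -6 + (D*D + D) = -6 + (D² + D) = -6 + (D + D²) = -6 + D + D²)
f(z) = 16/9 + z (f(z) = z + (-6 - 10/3 + (-10/3)²) = z + (-6 - 10/3 + 100/9) = z + 16/9 = 16/9 + z)
104*f(-1) = 104*(16/9 - 1) = 104*(7/9) = 728/9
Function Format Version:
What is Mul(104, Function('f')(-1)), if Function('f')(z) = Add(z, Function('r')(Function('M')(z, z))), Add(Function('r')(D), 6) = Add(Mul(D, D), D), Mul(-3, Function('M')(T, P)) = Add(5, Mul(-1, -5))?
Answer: Rational(728, 9) ≈ 80.889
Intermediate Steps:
Function('M')(T, P) = Rational(-10, 3) (Function('M')(T, P) = Mul(Rational(-1, 3), Add(5, Mul(-1, -5))) = Mul(Rational(-1, 3), Add(5, 5)) = Mul(Rational(-1, 3), 10) = Rational(-10, 3))
Function('r')(D) = Add(-6, D, Pow(D, 2)) (Function('r')(D) = Add(-6, Add(Mul(D, D), D)) = Add(-6, Add(Pow(D, 2), D)) = Add(-6, Add(D, Pow(D, 2))) = Add(-6, D, Pow(D, 2)))
Function('f')(z) = Add(Rational(16, 9), z) (Function('f')(z) = Add(z, Add(-6, Rational(-10, 3), Pow(Rational(-10, 3), 2))) = Add(z, Add(-6, Rational(-10, 3), Rational(100, 9))) = Add(z, Rational(16, 9)) = Add(Rational(16, 9), z))
Mul(104, Function('f')(-1)) = Mul(104, Add(Rational(16, 9), -1)) = Mul(104, Rational(7, 9)) = Rational(728, 9)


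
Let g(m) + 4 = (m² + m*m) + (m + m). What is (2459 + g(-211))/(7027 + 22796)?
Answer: 91075/29823 ≈ 3.0539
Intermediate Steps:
g(m) = -4 + 2*m + 2*m² (g(m) = -4 + ((m² + m*m) + (m + m)) = -4 + ((m² + m²) + 2*m) = -4 + (2*m² + 2*m) = -4 + (2*m + 2*m²) = -4 + 2*m + 2*m²)
(2459 + g(-211))/(7027 + 22796) = (2459 + (-4 + 2*(-211) + 2*(-211)²))/(7027 + 22796) = (2459 + (-4 - 422 + 2*44521))/29823 = (2459 + (-4 - 422 + 89042))*(1/29823) = (2459 + 88616)*(1/29823) = 91075*(1/29823) = 91075/29823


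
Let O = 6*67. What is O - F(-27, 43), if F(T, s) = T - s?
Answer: 472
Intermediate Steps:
O = 402
O - F(-27, 43) = 402 - (-27 - 1*43) = 402 - (-27 - 43) = 402 - 1*(-70) = 402 + 70 = 472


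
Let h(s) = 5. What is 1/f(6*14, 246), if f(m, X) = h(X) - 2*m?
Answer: -1/163 ≈ -0.0061350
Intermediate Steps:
f(m, X) = 5 - 2*m
1/f(6*14, 246) = 1/(5 - 12*14) = 1/(5 - 2*84) = 1/(5 - 168) = 1/(-163) = -1/163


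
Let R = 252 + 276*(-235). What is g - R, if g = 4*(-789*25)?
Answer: -14292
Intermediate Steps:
g = -78900 (g = 4*(-19725) = -78900)
R = -64608 (R = 252 - 64860 = -64608)
g - R = -78900 - 1*(-64608) = -78900 + 64608 = -14292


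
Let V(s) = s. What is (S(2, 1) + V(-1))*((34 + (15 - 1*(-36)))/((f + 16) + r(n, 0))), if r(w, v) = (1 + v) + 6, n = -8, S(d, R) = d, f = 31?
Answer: 85/54 ≈ 1.5741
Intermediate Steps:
r(w, v) = 7 + v
(S(2, 1) + V(-1))*((34 + (15 - 1*(-36)))/((f + 16) + r(n, 0))) = (2 - 1)*((34 + (15 - 1*(-36)))/((31 + 16) + (7 + 0))) = 1*((34 + (15 + 36))/(47 + 7)) = 1*((34 + 51)/54) = 1*(85*(1/54)) = 1*(85/54) = 85/54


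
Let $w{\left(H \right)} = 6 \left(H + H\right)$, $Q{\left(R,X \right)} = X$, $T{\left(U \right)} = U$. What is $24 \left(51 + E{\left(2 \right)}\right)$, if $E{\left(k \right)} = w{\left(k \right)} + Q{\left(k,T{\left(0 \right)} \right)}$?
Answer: $1800$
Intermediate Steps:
$w{\left(H \right)} = 12 H$ ($w{\left(H \right)} = 6 \cdot 2 H = 12 H$)
$E{\left(k \right)} = 12 k$ ($E{\left(k \right)} = 12 k + 0 = 12 k$)
$24 \left(51 + E{\left(2 \right)}\right) = 24 \left(51 + 12 \cdot 2\right) = 24 \left(51 + 24\right) = 24 \cdot 75 = 1800$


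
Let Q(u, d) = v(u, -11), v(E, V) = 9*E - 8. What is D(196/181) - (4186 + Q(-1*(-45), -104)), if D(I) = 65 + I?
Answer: -817562/181 ≈ -4516.9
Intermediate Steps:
v(E, V) = -8 + 9*E
Q(u, d) = -8 + 9*u
D(196/181) - (4186 + Q(-1*(-45), -104)) = (65 + 196/181) - (4186 + (-8 + 9*(-1*(-45)))) = (65 + 196*(1/181)) - (4186 + (-8 + 9*45)) = (65 + 196/181) - (4186 + (-8 + 405)) = 11961/181 - (4186 + 397) = 11961/181 - 1*4583 = 11961/181 - 4583 = -817562/181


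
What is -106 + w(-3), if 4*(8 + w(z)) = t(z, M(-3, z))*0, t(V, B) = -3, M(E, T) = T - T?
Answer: -114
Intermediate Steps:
M(E, T) = 0
w(z) = -8 (w(z) = -8 + (-3*0)/4 = -8 + (¼)*0 = -8 + 0 = -8)
-106 + w(-3) = -106 - 8 = -114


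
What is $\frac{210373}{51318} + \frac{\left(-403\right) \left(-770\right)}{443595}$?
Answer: $\frac{7282993301}{1517627214} \approx 4.7989$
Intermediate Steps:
$\frac{210373}{51318} + \frac{\left(-403\right) \left(-770\right)}{443595} = 210373 \cdot \frac{1}{51318} + 310310 \cdot \frac{1}{443595} = \frac{210373}{51318} + \frac{62062}{88719} = \frac{7282993301}{1517627214}$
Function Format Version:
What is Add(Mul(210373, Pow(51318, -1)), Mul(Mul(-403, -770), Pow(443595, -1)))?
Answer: Rational(7282993301, 1517627214) ≈ 4.7989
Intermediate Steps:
Add(Mul(210373, Pow(51318, -1)), Mul(Mul(-403, -770), Pow(443595, -1))) = Add(Mul(210373, Rational(1, 51318)), Mul(310310, Rational(1, 443595))) = Add(Rational(210373, 51318), Rational(62062, 88719)) = Rational(7282993301, 1517627214)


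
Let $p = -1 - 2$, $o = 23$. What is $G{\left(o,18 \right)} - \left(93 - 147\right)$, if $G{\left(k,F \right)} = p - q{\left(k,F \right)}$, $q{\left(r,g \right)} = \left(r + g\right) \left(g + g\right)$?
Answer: $-1425$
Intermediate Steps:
$q{\left(r,g \right)} = 2 g \left(g + r\right)$ ($q{\left(r,g \right)} = \left(g + r\right) 2 g = 2 g \left(g + r\right)$)
$p = -3$ ($p = -1 - 2 = -3$)
$G{\left(k,F \right)} = -3 - 2 F \left(F + k\right)$
$G{\left(o,18 \right)} - \left(93 - 147\right) = \left(-3 - 36 \left(18 + 23\right)\right) - \left(93 - 147\right) = \left(-3 - 36 \cdot 41\right) - \left(93 - 147\right) = \left(-3 - 1476\right) - -54 = -1479 + 54 = -1425$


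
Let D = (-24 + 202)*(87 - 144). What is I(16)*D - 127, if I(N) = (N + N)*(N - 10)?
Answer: -1948159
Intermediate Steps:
I(N) = 2*N*(-10 + N) (I(N) = (2*N)*(-10 + N) = 2*N*(-10 + N))
D = -10146 (D = 178*(-57) = -10146)
I(16)*D - 127 = (2*16*(-10 + 16))*(-10146) - 127 = (2*16*6)*(-10146) - 127 = 192*(-10146) - 127 = -1948032 - 127 = -1948159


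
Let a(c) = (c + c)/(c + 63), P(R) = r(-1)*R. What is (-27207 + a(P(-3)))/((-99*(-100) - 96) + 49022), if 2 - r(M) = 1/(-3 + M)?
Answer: -680181/1470650 ≈ -0.46250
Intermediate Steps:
r(M) = 2 - 1/(-3 + M)
P(R) = 9*R/4 (P(R) = ((-7 + 2*(-1))/(-3 - 1))*R = ((-7 - 2)/(-4))*R = (-¼*(-9))*R = 9*R/4)
a(c) = 2*c/(63 + c) (a(c) = (2*c)/(63 + c) = 2*c/(63 + c))
(-27207 + a(P(-3)))/((-99*(-100) - 96) + 49022) = (-27207 + 2*((9/4)*(-3))/(63 + (9/4)*(-3)))/((-99*(-100) - 96) + 49022) = (-27207 + 2*(-27/4)/(63 - 27/4))/((9900 - 96) + 49022) = (-27207 + 2*(-27/4)/(225/4))/(9804 + 49022) = (-27207 + 2*(-27/4)*(4/225))/58826 = (-27207 - 6/25)*(1/58826) = -680181/25*1/58826 = -680181/1470650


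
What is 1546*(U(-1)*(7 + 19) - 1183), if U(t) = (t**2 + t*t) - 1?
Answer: -1788722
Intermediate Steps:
U(t) = -1 + 2*t**2 (U(t) = (t**2 + t**2) - 1 = 2*t**2 - 1 = -1 + 2*t**2)
1546*(U(-1)*(7 + 19) - 1183) = 1546*((-1 + 2*(-1)**2)*(7 + 19) - 1183) = 1546*((-1 + 2*1)*26 - 1183) = 1546*((-1 + 2)*26 - 1183) = 1546*(1*26 - 1183) = 1546*(26 - 1183) = 1546*(-1157) = -1788722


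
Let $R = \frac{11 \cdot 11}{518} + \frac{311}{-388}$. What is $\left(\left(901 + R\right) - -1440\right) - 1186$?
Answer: $\frac{116011185}{100492} \approx 1154.4$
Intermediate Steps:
$R = - \frac{57075}{100492}$ ($R = 121 \cdot \frac{1}{518} + 311 \left(- \frac{1}{388}\right) = \frac{121}{518} - \frac{311}{388} = - \frac{57075}{100492} \approx -0.56796$)
$\left(\left(901 + R\right) - -1440\right) - 1186 = \left(\left(901 - \frac{57075}{100492}\right) - -1440\right) - 1186 = \left(\frac{90486217}{100492} + 1440\right) - 1186 = \frac{235194697}{100492} - 1186 = \frac{116011185}{100492}$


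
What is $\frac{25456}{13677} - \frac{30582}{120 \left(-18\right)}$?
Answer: $\frac{2921327}{182360} \approx 16.02$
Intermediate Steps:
$\frac{25456}{13677} - \frac{30582}{120 \left(-18\right)} = 25456 \cdot \frac{1}{13677} - \frac{30582}{-2160} = \frac{25456}{13677} - - \frac{1699}{120} = \frac{25456}{13677} + \frac{1699}{120} = \frac{2921327}{182360}$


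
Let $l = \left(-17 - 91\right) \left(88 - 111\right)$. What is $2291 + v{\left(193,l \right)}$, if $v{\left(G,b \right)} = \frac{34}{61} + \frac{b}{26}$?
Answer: $\frac{1892967}{793} \approx 2387.1$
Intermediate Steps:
$l = 2484$ ($l = \left(-108\right) \left(-23\right) = 2484$)
$v{\left(G,b \right)} = \frac{34}{61} + \frac{b}{26}$ ($v{\left(G,b \right)} = 34 \cdot \frac{1}{61} + b \frac{1}{26} = \frac{34}{61} + \frac{b}{26}$)
$2291 + v{\left(193,l \right)} = 2291 + \left(\frac{34}{61} + \frac{1}{26} \cdot 2484\right) = 2291 + \left(\frac{34}{61} + \frac{1242}{13}\right) = 2291 + \frac{76204}{793} = \frac{1892967}{793}$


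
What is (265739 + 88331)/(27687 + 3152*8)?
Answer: 354070/52903 ≈ 6.6928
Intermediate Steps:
(265739 + 88331)/(27687 + 3152*8) = 354070/(27687 + 25216) = 354070/52903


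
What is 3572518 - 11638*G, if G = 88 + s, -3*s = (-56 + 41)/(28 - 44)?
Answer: 20416087/8 ≈ 2.5520e+6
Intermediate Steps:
s = -5/16 (s = -(-56 + 41)/(3*(28 - 44)) = -(-5)/(-16) = -(-5)*(-1)/16 = -⅓*15/16 = -5/16 ≈ -0.31250)
G = 1403/16 (G = 88 - 5/16 = 1403/16 ≈ 87.688)
3572518 - 11638*G = 3572518 - 11638*1403/16 = 3572518 - 8164057/8 = 20416087/8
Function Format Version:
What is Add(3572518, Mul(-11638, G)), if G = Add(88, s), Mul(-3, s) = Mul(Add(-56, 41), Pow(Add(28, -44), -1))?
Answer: Rational(20416087, 8) ≈ 2.5520e+6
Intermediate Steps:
s = Rational(-5, 16) (s = Mul(Rational(-1, 3), Mul(Add(-56, 41), Pow(Add(28, -44), -1))) = Mul(Rational(-1, 3), Mul(-15, Pow(-16, -1))) = Mul(Rational(-1, 3), Mul(-15, Rational(-1, 16))) = Mul(Rational(-1, 3), Rational(15, 16)) = Rational(-5, 16) ≈ -0.31250)
G = Rational(1403, 16) (G = Add(88, Rational(-5, 16)) = Rational(1403, 16) ≈ 87.688)
Add(3572518, Mul(-11638, G)) = Add(3572518, Mul(-11638, Rational(1403, 16))) = Add(3572518, Rational(-8164057, 8)) = Rational(20416087, 8)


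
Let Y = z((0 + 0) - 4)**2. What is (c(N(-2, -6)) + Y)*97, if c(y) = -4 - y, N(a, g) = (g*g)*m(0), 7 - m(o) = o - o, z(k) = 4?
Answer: -23280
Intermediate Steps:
m(o) = 7 (m(o) = 7 - (o - o) = 7 - 1*0 = 7 + 0 = 7)
Y = 16 (Y = 4**2 = 16)
N(a, g) = 7*g**2 (N(a, g) = (g*g)*7 = g**2*7 = 7*g**2)
(c(N(-2, -6)) + Y)*97 = ((-4 - 7*(-6)**2) + 16)*97 = ((-4 - 7*36) + 16)*97 = ((-4 - 1*252) + 16)*97 = ((-4 - 252) + 16)*97 = (-256 + 16)*97 = -240*97 = -23280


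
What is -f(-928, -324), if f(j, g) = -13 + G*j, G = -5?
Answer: -4627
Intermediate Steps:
f(j, g) = -13 - 5*j
-f(-928, -324) = -(-13 - 5*(-928)) = -(-13 + 4640) = -1*4627 = -4627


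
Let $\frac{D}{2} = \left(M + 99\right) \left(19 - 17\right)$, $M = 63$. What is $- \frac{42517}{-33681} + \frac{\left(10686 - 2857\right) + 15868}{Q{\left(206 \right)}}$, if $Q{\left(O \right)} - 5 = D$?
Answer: $\frac{825902258}{21993693} \approx 37.552$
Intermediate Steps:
$D = 648$ ($D = 2 \left(63 + 99\right) \left(19 - 17\right) = 2 \cdot 162 \cdot 2 = 2 \cdot 324 = 648$)
$Q{\left(O \right)} = 653$ ($Q{\left(O \right)} = 5 + 648 = 653$)
$- \frac{42517}{-33681} + \frac{\left(10686 - 2857\right) + 15868}{Q{\left(206 \right)}} = - \frac{42517}{-33681} + \frac{\left(10686 - 2857\right) + 15868}{653} = \left(-42517\right) \left(- \frac{1}{33681}\right) + \left(7829 + 15868\right) \frac{1}{653} = \frac{42517}{33681} + 23697 \cdot \frac{1}{653} = \frac{42517}{33681} + \frac{23697}{653} = \frac{825902258}{21993693}$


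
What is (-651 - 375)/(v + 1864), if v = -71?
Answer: -1026/1793 ≈ -0.57223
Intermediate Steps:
(-651 - 375)/(v + 1864) = (-651 - 375)/(-71 + 1864) = -1026/1793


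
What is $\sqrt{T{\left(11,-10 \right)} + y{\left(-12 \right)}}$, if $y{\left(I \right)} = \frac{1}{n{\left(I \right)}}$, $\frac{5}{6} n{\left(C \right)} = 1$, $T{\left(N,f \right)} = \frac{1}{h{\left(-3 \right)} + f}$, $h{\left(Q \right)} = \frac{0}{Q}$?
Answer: $\frac{\sqrt{165}}{15} \approx 0.85635$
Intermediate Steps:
$h{\left(Q \right)} = 0$
$T{\left(N,f \right)} = \frac{1}{f}$ ($T{\left(N,f \right)} = \frac{1}{0 + f} = \frac{1}{f}$)
$n{\left(C \right)} = \frac{6}{5}$ ($n{\left(C \right)} = \frac{6}{5} \cdot 1 = \frac{6}{5}$)
$y{\left(I \right)} = \frac{5}{6}$ ($y{\left(I \right)} = \frac{1}{\frac{6}{5}} = \frac{5}{6}$)
$\sqrt{T{\left(11,-10 \right)} + y{\left(-12 \right)}} = \sqrt{\frac{1}{-10} + \frac{5}{6}} = \sqrt{- \frac{1}{10} + \frac{5}{6}} = \sqrt{\frac{11}{15}} = \frac{\sqrt{165}}{15}$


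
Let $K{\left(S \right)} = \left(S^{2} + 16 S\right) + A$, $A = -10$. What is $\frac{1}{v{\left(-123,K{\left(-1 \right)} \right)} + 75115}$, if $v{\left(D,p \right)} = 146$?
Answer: $\frac{1}{75261} \approx 1.3287 \cdot 10^{-5}$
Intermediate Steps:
$K{\left(S \right)} = -10 + S^{2} + 16 S$ ($K{\left(S \right)} = \left(S^{2} + 16 S\right) - 10 = -10 + S^{2} + 16 S$)
$\frac{1}{v{\left(-123,K{\left(-1 \right)} \right)} + 75115} = \frac{1}{146 + 75115} = \frac{1}{75261}$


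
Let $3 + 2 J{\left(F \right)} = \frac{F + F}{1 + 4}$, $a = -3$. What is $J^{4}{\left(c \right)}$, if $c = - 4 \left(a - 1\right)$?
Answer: $\frac{83521}{10000} \approx 8.3521$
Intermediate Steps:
$c = 16$ ($c = - 4 \left(-3 - 1\right) = \left(-4\right) \left(-4\right) = 16$)
$J{\left(F \right)} = - \frac{3}{2} + \frac{F}{5}$ ($J{\left(F \right)} = - \frac{3}{2} + \frac{\left(F + F\right) \frac{1}{1 + 4}}{2} = - \frac{3}{2} + \frac{2 F \frac{1}{5}}{2} = - \frac{3}{2} + \frac{\frac{2}{5} F}{2} = - \frac{3}{2} + \frac{F}{5}$)
$J^{4}{\left(c \right)} = \left(- \frac{3}{2} + \frac{1}{5} \cdot 16\right)^{4} = \left(- \frac{3}{2} + \frac{16}{5}\right)^{4} = \left(\frac{17}{10}\right)^{4} = \frac{83521}{10000}$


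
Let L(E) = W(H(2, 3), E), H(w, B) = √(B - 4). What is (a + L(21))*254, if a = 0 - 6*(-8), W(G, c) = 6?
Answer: 13716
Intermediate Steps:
H(w, B) = √(-4 + B)
L(E) = 6
a = 48 (a = 0 + 48 = 48)
(a + L(21))*254 = (48 + 6)*254 = 54*254 = 13716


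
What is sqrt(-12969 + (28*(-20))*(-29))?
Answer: sqrt(3271) ≈ 57.193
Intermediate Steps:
sqrt(-12969 + (28*(-20))*(-29)) = sqrt(-12969 - 560*(-29)) = sqrt(-12969 + 16240) = sqrt(3271)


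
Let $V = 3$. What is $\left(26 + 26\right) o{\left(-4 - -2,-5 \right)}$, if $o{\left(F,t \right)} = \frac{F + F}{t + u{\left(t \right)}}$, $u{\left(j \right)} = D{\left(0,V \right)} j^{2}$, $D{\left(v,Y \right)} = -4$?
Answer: $\frac{208}{105} \approx 1.981$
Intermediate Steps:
$u{\left(j \right)} = - 4 j^{2}$
$o{\left(F,t \right)} = \frac{2 F}{t - 4 t^{2}}$ ($o{\left(F,t \right)} = \frac{F + F}{t - 4 t^{2}} = \frac{2 F}{t - 4 t^{2}}$)
$\left(26 + 26\right) o{\left(-4 - -2,-5 \right)} = \left(26 + 26\right) \frac{2 \left(-4 - -2\right)}{\left(-5\right) \left(1 - -20\right)} = 52 \cdot 2 \left(-4 + 2\right) \left(- \frac{1}{5}\right) \frac{1}{1 + 20} = 52 \cdot 2 \left(-2\right) \left(- \frac{1}{5}\right) \frac{1}{21} = 52 \cdot \frac{4}{105} = \frac{208}{105}$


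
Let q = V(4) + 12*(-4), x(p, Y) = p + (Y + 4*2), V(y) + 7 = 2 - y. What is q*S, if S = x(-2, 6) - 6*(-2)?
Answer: -1368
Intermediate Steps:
V(y) = -5 - y (V(y) = -7 + (2 - y) = -5 - y)
x(p, Y) = 8 + Y + p (x(p, Y) = p + (Y + 8) = p + (8 + Y) = 8 + Y + p)
q = -57 (q = (-5 - 1*4) + 12*(-4) = (-5 - 4) - 48 = -9 - 48 = -57)
S = 24 (S = (8 + 6 - 2) - 6*(-2) = 12 + 12 = 24)
q*S = -57*24 = -1368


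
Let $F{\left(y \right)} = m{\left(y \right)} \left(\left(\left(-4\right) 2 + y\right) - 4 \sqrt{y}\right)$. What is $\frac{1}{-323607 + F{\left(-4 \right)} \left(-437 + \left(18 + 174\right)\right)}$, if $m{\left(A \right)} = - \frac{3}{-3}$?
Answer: $- \frac{320667}{102831166489} - \frac{1960 i}{102831166489} \approx -3.1184 \cdot 10^{-6} - 1.906 \cdot 10^{-8} i$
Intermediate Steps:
$m{\left(A \right)} = 1$ ($m{\left(A \right)} = \left(-3\right) \left(- \frac{1}{3}\right) = 1$)
$F{\left(y \right)} = -8 + y - 4 \sqrt{y}$ ($F{\left(y \right)} = 1 \left(\left(\left(-4\right) 2 + y\right) - 4 \sqrt{y}\right) = 1 \left(\left(-8 + y\right) - 4 \sqrt{y}\right) = 1 \left(-8 + y - 4 \sqrt{y}\right) = -8 + y - 4 \sqrt{y}$)
$\frac{1}{-323607 + F{\left(-4 \right)} \left(-437 + \left(18 + 174\right)\right)} = \frac{1}{-323607 + \left(-8 - 4 - 4 \sqrt{-4}\right) \left(-437 + \left(18 + 174\right)\right)} = \frac{1}{-323607 + \left(-8 - 4 - 4 \cdot 2 i\right) \left(-437 + 192\right)} = \frac{1}{-323607 + \left(-8 - 4 - 8 i\right) \left(-245\right)} = \frac{1}{-323607 + \left(-12 - 8 i\right) \left(-245\right)} = \frac{1}{-323607 + \left(2940 + 1960 i\right)} = \frac{1}{-320667 + 1960 i} = \frac{-320667 - 1960 i}{102831166489}$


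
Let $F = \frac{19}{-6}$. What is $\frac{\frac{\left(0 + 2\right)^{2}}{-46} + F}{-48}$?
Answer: $\frac{449}{6624} \approx 0.067784$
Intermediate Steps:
$F = - \frac{19}{6}$ ($F = 19 \left(- \frac{1}{6}\right) = - \frac{19}{6} \approx -3.1667$)
$\frac{\frac{\left(0 + 2\right)^{2}}{-46} + F}{-48} = \frac{\frac{\left(0 + 2\right)^{2}}{-46} - \frac{19}{6}}{-48} = \left(2^{2} \left(- \frac{1}{46}\right) - \frac{19}{6}\right) \left(- \frac{1}{48}\right) = \left(4 \left(- \frac{1}{46}\right) - \frac{19}{6}\right) \left(- \frac{1}{48}\right) = \left(- \frac{2}{23} - \frac{19}{6}\right) \left(- \frac{1}{48}\right) = \left(- \frac{449}{138}\right) \left(- \frac{1}{48}\right) = \frac{449}{6624}$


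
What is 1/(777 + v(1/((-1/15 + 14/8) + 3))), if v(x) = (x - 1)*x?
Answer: 78961/61339437 ≈ 0.0012873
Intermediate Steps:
v(x) = x*(-1 + x) (v(x) = (-1 + x)*x = x*(-1 + x))
1/(777 + v(1/((-1/15 + 14/8) + 3))) = 1/(777 + (-1 + 1/((-1/15 + 14/8) + 3))/((-1/15 + 14/8) + 3)) = 1/(777 + (-1 + 1/((-1*1/15 + 14*(⅛)) + 3))/((-1*1/15 + 14*(⅛)) + 3)) = 1/(777 + (-1 + 1/((-1/15 + 7/4) + 3))/((-1/15 + 7/4) + 3)) = 1/(777 + (-1 + 1/(101/60 + 3))/(101/60 + 3)) = 1/(777 + (-1 + 1/(281/60))/(281/60)) = 1/(777 + 60*(-1 + 60/281)/281) = 1/(777 + (60/281)*(-221/281)) = 1/(777 - 13260/78961) = 1/(61339437/78961) = 78961/61339437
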